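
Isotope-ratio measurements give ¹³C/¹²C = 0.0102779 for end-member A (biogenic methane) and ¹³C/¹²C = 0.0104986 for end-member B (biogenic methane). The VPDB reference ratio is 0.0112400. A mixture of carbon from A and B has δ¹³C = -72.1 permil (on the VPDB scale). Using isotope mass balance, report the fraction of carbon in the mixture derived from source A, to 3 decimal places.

δ_A = (0.0102779/0.0112400 − 1)×1000 = (0.914404 − 1)×1000 = -85.596 permil
δ_B = (0.0104986/0.0112400 − 1)×1000 = (0.934039 − 1)×1000 = -65.961 permil
f_A = (δ_mix − δ_B)/(δ_A − δ_B) = (-72.1 − (-65.961))/(-85.596 − (-65.961))
f_A = -6.139 / -19.635 = 0.3127

0.313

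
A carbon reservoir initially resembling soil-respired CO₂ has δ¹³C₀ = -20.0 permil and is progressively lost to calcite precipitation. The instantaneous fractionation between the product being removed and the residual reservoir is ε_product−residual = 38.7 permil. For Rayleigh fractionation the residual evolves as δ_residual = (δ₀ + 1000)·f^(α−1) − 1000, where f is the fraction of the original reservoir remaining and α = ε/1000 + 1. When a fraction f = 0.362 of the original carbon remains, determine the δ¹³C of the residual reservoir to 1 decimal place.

Rayleigh residual: δ_res = (δ₀ + 1000)·f^(α−1) − 1000
α = ε/1000 + 1 = 1.03870, so α − 1 = 0.03870
f^(α−1) = 0.362^(0.03870) = 0.961440
δ_res = (-20.0 + 1000) × 0.961440 − 1000 = 942.211 − 1000 = -57.79 permil

-57.8 permil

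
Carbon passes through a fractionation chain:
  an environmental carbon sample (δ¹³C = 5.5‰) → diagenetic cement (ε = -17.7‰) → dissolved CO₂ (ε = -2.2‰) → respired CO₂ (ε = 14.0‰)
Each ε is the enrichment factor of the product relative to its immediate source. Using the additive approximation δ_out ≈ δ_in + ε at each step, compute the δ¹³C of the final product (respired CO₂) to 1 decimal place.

step 1: δ ≈ 5.5 + (-17.7) = -12.2‰
step 2: δ ≈ -12.2 + (-2.2) = -14.4‰
step 3: δ ≈ -14.4 + (14.0) = -0.4‰

-0.4‰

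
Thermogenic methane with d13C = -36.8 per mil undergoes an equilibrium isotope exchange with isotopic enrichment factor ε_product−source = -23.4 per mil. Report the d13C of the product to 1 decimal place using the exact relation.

Exactly, δ_product = (δ_source + 1000)·(ε/1000 + 1) − 1000.
δ_product = (-36.8 + 1000) × (-23.4/1000 + 1) − 1000
δ_product = -59.34 per mil

-59.3 per mil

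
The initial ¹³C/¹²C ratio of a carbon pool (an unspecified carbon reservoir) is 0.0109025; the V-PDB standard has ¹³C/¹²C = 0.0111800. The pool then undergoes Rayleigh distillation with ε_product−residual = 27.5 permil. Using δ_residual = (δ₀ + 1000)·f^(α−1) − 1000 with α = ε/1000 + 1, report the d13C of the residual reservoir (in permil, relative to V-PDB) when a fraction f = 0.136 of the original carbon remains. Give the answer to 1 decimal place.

-76.9 permil

δ₀ = (0.0109025/0.0111800 − 1)×1000 = (0.975179 − 1)×1000 = -24.821 permil
α − 1 = ε/1000 = 0.0275
f^(α−1) = 0.136^(0.0275) = 0.946613
δ_res = (-24.821 + 1000) × 0.946613 − 1000 = 923.117 − 1000 = -76.88 permil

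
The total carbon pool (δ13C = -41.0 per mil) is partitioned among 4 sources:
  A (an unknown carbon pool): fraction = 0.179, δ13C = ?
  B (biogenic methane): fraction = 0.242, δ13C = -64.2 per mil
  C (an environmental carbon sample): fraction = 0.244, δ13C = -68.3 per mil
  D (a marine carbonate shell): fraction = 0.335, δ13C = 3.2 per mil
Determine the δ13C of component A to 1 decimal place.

-55.1 per mil

Isotope mass balance: δ_bulk = Σ fᵢ·δᵢ.
-41.0 = 0.179×δ_A + 0.242×(-64.2) + 0.244×(-68.3) + 0.335×(3.2)
0.179·δ_A = -41.0 − (-31.130) = -9.870
δ_A = -9.870 / 0.179 = -55.14 per mil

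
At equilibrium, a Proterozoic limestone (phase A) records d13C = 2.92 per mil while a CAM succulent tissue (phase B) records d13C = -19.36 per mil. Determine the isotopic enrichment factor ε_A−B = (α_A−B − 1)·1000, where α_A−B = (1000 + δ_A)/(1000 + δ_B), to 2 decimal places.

22.72 per mil

α_A−B = (1000 + 2.92) / (1000 + -19.36) = 1002.92 / 980.64 = 1.022720
ε_A−B = (1.022720 − 1) × 1000 = 22.720 per mil
(The approximation ε ≈ δ_A − δ_B would give 22.28 per mil.)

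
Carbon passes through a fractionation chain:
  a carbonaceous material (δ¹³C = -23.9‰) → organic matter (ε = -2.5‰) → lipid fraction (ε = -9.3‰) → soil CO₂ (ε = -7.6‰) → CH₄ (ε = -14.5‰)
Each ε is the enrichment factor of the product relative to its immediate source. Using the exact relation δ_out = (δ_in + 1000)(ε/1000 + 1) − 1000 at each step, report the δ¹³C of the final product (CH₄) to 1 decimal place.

-56.6‰

step 1: δ = (-23.90 + 1000)·(-2.5/1000 + 1) − 1000 = -26.34‰
step 2: δ = (-26.34 + 1000)·(-9.3/1000 + 1) − 1000 = -35.40‰
step 3: δ = (-35.40 + 1000)·(-7.6/1000 + 1) − 1000 = -42.73‰
step 4: δ = (-42.73 + 1000)·(-14.5/1000 + 1) − 1000 = -56.61‰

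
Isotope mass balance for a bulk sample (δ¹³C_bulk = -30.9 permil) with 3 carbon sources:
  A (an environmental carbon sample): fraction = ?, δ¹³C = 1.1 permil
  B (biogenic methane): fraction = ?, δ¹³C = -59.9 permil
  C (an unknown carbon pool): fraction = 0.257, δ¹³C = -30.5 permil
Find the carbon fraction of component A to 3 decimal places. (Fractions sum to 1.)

0.352

Let f_A and f_B be the unknown fractions; fractions sum to 1 so f_A + f_B = 0.743.
Mass balance: Σ fᵢ·δᵢ = δ_bulk ⇒ f_A·(1.1) + f_B·(-59.9) = -30.9 − (-7.838) = -23.061
Substitute f_B = 0.743 − f_A:
f_A·(1.1 − -59.9) = -23.061 − 0.743×(-59.9) = 21.444
f_A = 21.444 / 61.0 = 0.3515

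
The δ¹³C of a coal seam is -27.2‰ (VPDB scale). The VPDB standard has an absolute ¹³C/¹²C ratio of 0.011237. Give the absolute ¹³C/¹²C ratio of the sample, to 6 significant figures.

R_sample = R_standard × (δ¹³C/1000 + 1)
R_sample = 0.011237 × (-27.2/1000 + 1) = 0.011237 × 0.972800
R_sample = 0.0109314

0.0109314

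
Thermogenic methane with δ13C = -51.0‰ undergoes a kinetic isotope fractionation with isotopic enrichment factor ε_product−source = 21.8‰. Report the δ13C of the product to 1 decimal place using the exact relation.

Exactly, δ_product = (δ_source + 1000)·(ε/1000 + 1) − 1000.
δ_product = (-51.0 + 1000) × (21.8/1000 + 1) − 1000
δ_product = -30.31‰

-30.3‰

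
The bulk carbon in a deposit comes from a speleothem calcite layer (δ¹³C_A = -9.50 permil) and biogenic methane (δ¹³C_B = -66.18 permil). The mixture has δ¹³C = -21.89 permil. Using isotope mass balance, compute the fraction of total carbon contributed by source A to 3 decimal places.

0.781

δ_mix = f_A·δ_A + (1 − f_A)·δ_B  ⇒  f_A = (δ_mix − δ_B)/(δ_A − δ_B)
f_A = (-21.89 − (-66.18)) / (-9.50 − (-66.18))
f_A = 44.29 / 56.68 = 0.7814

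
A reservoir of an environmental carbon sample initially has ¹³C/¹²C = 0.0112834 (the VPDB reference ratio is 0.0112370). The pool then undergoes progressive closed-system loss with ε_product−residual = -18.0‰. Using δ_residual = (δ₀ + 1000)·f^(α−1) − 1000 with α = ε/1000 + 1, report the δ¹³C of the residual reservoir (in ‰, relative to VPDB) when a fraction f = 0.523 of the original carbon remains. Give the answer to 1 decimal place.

15.9‰

δ₀ = (0.0112834/0.0112370 − 1)×1000 = (1.004129 − 1)×1000 = 4.129‰
α − 1 = ε/1000 = -0.0180
f^(α−1) = 0.523^(-0.0180) = 1.011735
δ_res = (4.129 + 1000) × 1.011735 − 1000 = 1015.913 − 1000 = 15.91‰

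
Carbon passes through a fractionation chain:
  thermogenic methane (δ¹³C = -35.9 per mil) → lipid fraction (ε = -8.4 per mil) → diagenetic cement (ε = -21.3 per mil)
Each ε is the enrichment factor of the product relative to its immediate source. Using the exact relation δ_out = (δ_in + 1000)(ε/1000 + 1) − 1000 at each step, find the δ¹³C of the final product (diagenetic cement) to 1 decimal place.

-64.4 per mil

step 1: δ = (-35.90 + 1000)·(-8.4/1000 + 1) − 1000 = -44.00 per mil
step 2: δ = (-44.00 + 1000)·(-21.3/1000 + 1) − 1000 = -64.36 per mil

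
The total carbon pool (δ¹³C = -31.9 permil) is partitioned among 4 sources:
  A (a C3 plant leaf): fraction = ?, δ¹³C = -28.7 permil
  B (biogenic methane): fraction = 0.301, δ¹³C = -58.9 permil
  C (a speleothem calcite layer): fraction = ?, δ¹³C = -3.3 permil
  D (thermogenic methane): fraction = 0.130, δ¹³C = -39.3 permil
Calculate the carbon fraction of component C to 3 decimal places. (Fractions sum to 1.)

0.286

Let f_C and f_A be the unknown fractions; fractions sum to 1 so f_C + f_A = 0.569.
Mass balance: Σ fᵢ·δᵢ = δ_bulk ⇒ f_C·(-3.3) + f_A·(-28.7) = -31.9 − (-22.838) = -9.062
Substitute f_A = 0.569 − f_C:
f_C·(-3.3 − -28.7) = -9.062 − 0.569×(-28.7) = 7.268
f_C = 7.268 / 25.4 = 0.2861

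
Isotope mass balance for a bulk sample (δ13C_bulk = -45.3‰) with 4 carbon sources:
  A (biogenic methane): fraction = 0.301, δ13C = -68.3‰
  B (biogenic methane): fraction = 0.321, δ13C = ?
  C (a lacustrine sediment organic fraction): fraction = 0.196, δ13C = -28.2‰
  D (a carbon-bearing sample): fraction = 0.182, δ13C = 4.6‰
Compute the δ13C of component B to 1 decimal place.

-62.5‰

Isotope mass balance: δ_bulk = Σ fᵢ·δᵢ.
-45.3 = 0.301×(-68.3) + 0.321×δ_B + 0.196×(-28.2) + 0.182×(4.6)
0.321·δ_B = -45.3 − (-25.248) = -20.052
δ_B = -20.052 / 0.321 = -62.47‰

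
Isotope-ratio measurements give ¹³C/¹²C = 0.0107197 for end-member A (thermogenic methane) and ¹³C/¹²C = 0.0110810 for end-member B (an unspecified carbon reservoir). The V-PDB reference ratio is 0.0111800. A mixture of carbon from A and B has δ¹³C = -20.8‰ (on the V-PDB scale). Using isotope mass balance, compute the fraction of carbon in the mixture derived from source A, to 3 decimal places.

0.370

δ_A = (0.0107197/0.0111800 − 1)×1000 = (0.958828 − 1)×1000 = -41.172‰
δ_B = (0.0110810/0.0111800 − 1)×1000 = (0.991145 − 1)×1000 = -8.855‰
f_A = (δ_mix − δ_B)/(δ_A − δ_B) = (-20.8 − (-8.855))/(-41.172 − (-8.855))
f_A = -11.945 / -32.317 = 0.3696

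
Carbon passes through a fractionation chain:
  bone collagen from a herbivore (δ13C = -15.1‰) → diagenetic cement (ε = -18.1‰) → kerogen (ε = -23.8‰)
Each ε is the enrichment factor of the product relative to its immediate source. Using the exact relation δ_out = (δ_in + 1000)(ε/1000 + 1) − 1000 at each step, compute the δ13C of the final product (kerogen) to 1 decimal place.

step 1: δ = (-15.10 + 1000)·(-18.1/1000 + 1) − 1000 = -32.93‰
step 2: δ = (-32.93 + 1000)·(-23.8/1000 + 1) − 1000 = -55.94‰

-55.9‰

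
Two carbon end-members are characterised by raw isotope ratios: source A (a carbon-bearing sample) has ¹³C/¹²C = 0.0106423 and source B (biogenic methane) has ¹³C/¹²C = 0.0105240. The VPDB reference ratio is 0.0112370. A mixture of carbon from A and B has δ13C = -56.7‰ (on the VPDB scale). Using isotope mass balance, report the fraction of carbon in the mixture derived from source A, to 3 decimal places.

0.641

δ_A = (0.0106423/0.0112370 − 1)×1000 = (0.947077 − 1)×1000 = -52.923‰
δ_B = (0.0105240/0.0112370 − 1)×1000 = (0.936549 − 1)×1000 = -63.451‰
f_A = (δ_mix − δ_B)/(δ_A − δ_B) = (-56.7 − (-63.451))/(-52.923 − (-63.451))
f_A = 6.751 / 10.528 = 0.6413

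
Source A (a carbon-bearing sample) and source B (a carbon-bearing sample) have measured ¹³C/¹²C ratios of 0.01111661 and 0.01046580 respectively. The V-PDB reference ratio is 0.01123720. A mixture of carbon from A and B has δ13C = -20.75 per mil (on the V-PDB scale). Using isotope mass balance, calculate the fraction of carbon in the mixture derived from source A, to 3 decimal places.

δ_A = (0.01111661/0.01123720 − 1)×1000 = (0.989269 − 1)×1000 = -10.731 per mil
δ_B = (0.01046580/0.01123720 − 1)×1000 = (0.931353 − 1)×1000 = -68.647 per mil
f_A = (δ_mix − δ_B)/(δ_A − δ_B) = (-20.75 − (-68.647))/(-10.731 − (-68.647))
f_A = 47.897 / 57.916 = 0.8270

0.827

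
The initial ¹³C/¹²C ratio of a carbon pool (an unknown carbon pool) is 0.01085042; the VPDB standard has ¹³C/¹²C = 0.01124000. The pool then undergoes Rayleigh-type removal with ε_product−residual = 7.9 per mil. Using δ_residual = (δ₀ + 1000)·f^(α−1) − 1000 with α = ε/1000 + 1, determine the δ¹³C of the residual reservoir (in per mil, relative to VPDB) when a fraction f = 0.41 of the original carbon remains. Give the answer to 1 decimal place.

δ₀ = (0.01085042/0.01124000 − 1)×1000 = (0.965340 − 1)×1000 = -34.660 per mil
α − 1 = ε/1000 = 0.0079
f^(α−1) = 0.41^(0.0079) = 0.992981
δ_res = (-34.660 + 1000) × 0.992981 − 1000 = 958.564 − 1000 = -41.44 per mil

-41.4 per mil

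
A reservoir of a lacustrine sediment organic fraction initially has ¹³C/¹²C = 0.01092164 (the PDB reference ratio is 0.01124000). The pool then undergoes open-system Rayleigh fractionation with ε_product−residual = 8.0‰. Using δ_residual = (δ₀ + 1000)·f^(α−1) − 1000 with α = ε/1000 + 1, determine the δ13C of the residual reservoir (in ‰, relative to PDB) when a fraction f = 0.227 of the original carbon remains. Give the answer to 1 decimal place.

-39.8‰

δ₀ = (0.01092164/0.01124000 − 1)×1000 = (0.971676 − 1)×1000 = -28.324‰
α − 1 = ε/1000 = 0.0080
f^(α−1) = 0.227^(0.0080) = 0.988208
δ_res = (-28.324 + 1000) × 0.988208 − 1000 = 960.218 − 1000 = -39.78‰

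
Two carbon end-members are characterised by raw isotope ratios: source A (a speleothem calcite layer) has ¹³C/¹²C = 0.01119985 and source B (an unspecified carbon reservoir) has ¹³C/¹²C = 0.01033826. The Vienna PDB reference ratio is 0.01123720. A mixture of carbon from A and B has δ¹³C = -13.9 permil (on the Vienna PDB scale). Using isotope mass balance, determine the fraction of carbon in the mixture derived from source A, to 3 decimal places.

0.862

δ_A = (0.01119985/0.01123720 − 1)×1000 = (0.996676 − 1)×1000 = -3.324 permil
δ_B = (0.01033826/0.01123720 − 1)×1000 = (0.920003 − 1)×1000 = -79.997 permil
f_A = (δ_mix − δ_B)/(δ_A − δ_B) = (-13.9 − (-79.997))/(-3.324 − (-79.997))
f_A = 66.097 / 76.673 = 0.8621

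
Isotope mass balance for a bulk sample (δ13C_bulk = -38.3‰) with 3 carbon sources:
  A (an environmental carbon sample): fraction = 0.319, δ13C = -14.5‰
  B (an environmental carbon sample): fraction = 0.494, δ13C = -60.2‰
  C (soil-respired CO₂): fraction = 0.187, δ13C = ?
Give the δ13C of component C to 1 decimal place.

Isotope mass balance: δ_bulk = Σ fᵢ·δᵢ.
-38.3 = 0.319×(-14.5) + 0.494×(-60.2) + 0.187×δ_C
0.187·δ_C = -38.3 − (-34.364) = -3.936
δ_C = -3.936 / 0.187 = -21.05‰

-21.0‰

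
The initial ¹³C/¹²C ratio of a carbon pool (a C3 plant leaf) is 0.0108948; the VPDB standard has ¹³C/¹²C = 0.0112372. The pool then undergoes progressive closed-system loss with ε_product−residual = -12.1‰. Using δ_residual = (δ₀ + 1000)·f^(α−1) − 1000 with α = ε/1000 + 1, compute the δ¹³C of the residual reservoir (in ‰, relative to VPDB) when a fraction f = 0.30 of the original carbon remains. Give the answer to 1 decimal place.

δ₀ = (0.0108948/0.0112372 − 1)×1000 = (0.969530 − 1)×1000 = -30.470‰
α − 1 = ε/1000 = -0.0121
f^(α−1) = 0.30^(-0.0121) = 1.014675
δ_res = (-30.470 + 1000) × 1.014675 − 1000 = 983.757 − 1000 = -16.24‰

-16.2‰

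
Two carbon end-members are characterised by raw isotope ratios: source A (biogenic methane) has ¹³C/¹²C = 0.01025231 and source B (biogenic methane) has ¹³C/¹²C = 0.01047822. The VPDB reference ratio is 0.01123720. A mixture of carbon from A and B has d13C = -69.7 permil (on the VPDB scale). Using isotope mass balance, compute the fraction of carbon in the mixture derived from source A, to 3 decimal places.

0.107

δ_A = (0.01025231/0.01123720 − 1)×1000 = (0.912355 − 1)×1000 = -87.645 permil
δ_B = (0.01047822/0.01123720 − 1)×1000 = (0.932458 − 1)×1000 = -67.542 permil
f_A = (δ_mix − δ_B)/(δ_A − δ_B) = (-69.7 − (-67.542))/(-87.645 − (-67.542))
f_A = -2.158 / -20.104 = 0.1074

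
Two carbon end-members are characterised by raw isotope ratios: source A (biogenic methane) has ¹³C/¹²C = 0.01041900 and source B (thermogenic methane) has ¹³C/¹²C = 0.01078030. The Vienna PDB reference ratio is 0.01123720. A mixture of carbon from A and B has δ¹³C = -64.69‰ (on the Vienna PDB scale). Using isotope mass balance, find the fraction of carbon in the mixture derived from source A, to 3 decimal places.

δ_A = (0.01041900/0.01123720 − 1)×1000 = (0.927188 − 1)×1000 = -72.812‰
δ_B = (0.01078030/0.01123720 − 1)×1000 = (0.959340 − 1)×1000 = -40.660‰
f_A = (δ_mix − δ_B)/(δ_A − δ_B) = (-64.69 − (-40.660))/(-72.812 − (-40.660))
f_A = -24.030 / -32.152 = 0.7474

0.747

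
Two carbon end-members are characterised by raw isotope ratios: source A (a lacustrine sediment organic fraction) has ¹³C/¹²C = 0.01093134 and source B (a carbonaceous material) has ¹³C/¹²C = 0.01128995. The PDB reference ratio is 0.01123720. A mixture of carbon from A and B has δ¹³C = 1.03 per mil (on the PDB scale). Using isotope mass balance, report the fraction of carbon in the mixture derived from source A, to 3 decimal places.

δ_A = (0.01093134/0.01123720 − 1)×1000 = (0.972781 − 1)×1000 = -27.219 per mil
δ_B = (0.01128995/0.01123720 − 1)×1000 = (1.004694 − 1)×1000 = 4.694 per mil
f_A = (δ_mix − δ_B)/(δ_A − δ_B) = (1.03 − (4.694))/(-27.219 − (4.694))
f_A = -3.664 / -31.913 = 0.1148

0.115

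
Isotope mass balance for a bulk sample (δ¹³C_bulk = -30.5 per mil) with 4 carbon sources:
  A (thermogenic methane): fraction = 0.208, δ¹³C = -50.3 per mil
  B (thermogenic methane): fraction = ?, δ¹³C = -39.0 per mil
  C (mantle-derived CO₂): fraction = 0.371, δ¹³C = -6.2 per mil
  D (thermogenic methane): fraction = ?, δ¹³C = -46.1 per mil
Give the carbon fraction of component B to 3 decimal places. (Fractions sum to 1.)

Let f_B and f_D be the unknown fractions; fractions sum to 1 so f_B + f_D = 0.421.
Mass balance: Σ fᵢ·δᵢ = δ_bulk ⇒ f_B·(-39.0) + f_D·(-46.1) = -30.5 − (-12.763) = -17.737
Substitute f_D = 0.421 − f_B:
f_B·(-39.0 − -46.1) = -17.737 − 0.421×(-46.1) = 1.671
f_B = 1.671 / 7.1 = 0.2353

0.235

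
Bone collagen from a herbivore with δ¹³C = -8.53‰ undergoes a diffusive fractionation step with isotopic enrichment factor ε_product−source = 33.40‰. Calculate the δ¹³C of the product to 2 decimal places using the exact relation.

To first order, δ_product ≈ δ_source + ε = 24.87‰.
Exactly, δ_product = (δ_source + 1000)·(ε/1000 + 1) − 1000.
δ_product = (-8.53 + 1000) × (33.40/1000 + 1) − 1000
δ_product = 24.585‰

24.59‰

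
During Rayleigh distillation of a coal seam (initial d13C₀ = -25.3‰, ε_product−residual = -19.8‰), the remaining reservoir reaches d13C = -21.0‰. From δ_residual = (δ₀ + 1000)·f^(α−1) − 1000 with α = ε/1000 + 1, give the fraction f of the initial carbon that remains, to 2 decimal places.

α − 1 = ε/1000 = -0.0198
(δ_res + 1000)/(δ₀ + 1000) = (-21.0 + 1000)/(-25.3 + 1000) = 979.0/974.7 = 1.004412
f = 1.004412^(1/-0.0198) = exp(ln(1.004412)/-0.0198) = exp(0.00440/-0.0198)
f = exp(-0.2223) = 0.8007

0.80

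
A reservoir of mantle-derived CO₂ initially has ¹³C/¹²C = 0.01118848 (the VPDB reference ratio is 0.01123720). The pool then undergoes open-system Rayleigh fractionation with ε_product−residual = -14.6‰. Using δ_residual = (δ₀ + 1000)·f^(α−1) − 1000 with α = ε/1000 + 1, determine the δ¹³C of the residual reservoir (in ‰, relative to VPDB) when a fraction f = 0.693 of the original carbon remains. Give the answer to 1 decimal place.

δ₀ = (0.01118848/0.01123720 − 1)×1000 = (0.995664 − 1)×1000 = -4.336‰
α − 1 = ε/1000 = -0.0146
f^(α−1) = 0.693^(-0.0146) = 1.005369
δ_res = (-4.336 + 1000) × 1.005369 − 1000 = 1001.010 − 1000 = 1.01‰

1.0‰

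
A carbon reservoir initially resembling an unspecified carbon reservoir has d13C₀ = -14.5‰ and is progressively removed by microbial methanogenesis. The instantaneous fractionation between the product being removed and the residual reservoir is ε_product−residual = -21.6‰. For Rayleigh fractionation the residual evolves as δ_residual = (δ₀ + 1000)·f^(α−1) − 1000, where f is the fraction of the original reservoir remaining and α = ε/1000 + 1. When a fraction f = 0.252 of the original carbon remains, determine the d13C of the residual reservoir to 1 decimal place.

Rayleigh residual: δ_res = (δ₀ + 1000)·f^(α−1) − 1000
α = ε/1000 + 1 = 0.97840, so α − 1 = -0.02160
f^(α−1) = 0.252^(-0.02160) = 1.030219
δ_res = (-14.5 + 1000) × 1.030219 − 1000 = 1015.281 − 1000 = 15.28‰

15.3‰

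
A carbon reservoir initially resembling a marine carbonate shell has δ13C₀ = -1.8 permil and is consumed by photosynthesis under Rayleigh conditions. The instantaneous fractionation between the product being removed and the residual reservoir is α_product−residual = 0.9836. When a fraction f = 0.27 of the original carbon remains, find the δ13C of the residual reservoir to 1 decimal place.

19.9 permil

Rayleigh residual: δ_res = (δ₀ + 1000)·f^(α−1) − 1000
α − 1 = -0.01640
f^(α−1) = 0.27^(-0.01640) = 1.021705
δ_res = (-1.8 + 1000) × 1.021705 − 1000 = 1019.866 − 1000 = 19.87 permil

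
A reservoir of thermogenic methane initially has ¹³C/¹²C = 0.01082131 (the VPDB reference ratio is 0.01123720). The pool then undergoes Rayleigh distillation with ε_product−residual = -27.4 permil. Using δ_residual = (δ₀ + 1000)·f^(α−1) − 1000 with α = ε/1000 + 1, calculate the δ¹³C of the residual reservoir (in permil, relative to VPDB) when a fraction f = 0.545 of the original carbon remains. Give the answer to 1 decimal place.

δ₀ = (0.01082131/0.01123720 − 1)×1000 = (0.962990 − 1)×1000 = -37.010 permil
α − 1 = ε/1000 = -0.0274
f^(α−1) = 0.545^(-0.0274) = 1.016770
δ_res = (-37.010 + 1000) × 1.016770 − 1000 = 979.139 − 1000 = -20.86 permil

-20.9 permil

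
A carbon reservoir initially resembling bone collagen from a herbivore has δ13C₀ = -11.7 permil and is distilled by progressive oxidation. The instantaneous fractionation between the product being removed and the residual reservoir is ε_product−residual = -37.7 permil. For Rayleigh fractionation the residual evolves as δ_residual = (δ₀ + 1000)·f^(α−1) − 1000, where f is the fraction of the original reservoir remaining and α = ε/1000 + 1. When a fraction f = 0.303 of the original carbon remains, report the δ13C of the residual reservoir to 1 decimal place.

33.8 permil

Rayleigh residual: δ_res = (δ₀ + 1000)·f^(α−1) − 1000
α = ε/1000 + 1 = 0.96230, so α − 1 = -0.03770
f^(α−1) = 0.303^(-0.03770) = 1.046043
δ_res = (-11.7 + 1000) × 1.046043 − 1000 = 1033.804 − 1000 = 33.80 permil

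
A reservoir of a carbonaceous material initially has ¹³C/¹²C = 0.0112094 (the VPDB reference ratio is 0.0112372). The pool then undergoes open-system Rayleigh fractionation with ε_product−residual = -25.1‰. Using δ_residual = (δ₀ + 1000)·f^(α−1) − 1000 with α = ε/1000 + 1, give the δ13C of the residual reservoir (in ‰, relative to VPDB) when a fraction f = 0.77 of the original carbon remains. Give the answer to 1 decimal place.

4.1‰

δ₀ = (0.0112094/0.0112372 − 1)×1000 = (0.997526 − 1)×1000 = -2.474‰
α − 1 = ε/1000 = -0.0251
f^(α−1) = 0.77^(-0.0251) = 1.006582
δ_res = (-2.474 + 1000) × 1.006582 − 1000 = 1004.092 − 1000 = 4.09‰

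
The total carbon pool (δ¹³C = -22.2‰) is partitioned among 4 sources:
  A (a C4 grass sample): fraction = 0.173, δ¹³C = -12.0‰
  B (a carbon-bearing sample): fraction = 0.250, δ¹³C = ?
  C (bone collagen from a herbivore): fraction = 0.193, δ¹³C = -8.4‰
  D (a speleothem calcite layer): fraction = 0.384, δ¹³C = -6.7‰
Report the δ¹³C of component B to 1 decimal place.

-63.7‰

Isotope mass balance: δ_bulk = Σ fᵢ·δᵢ.
-22.2 = 0.173×(-12.0) + 0.250×δ_B + 0.193×(-8.4) + 0.384×(-6.7)
0.250·δ_B = -22.2 − (-6.270) = -15.930
δ_B = -15.930 / 0.250 = -63.72‰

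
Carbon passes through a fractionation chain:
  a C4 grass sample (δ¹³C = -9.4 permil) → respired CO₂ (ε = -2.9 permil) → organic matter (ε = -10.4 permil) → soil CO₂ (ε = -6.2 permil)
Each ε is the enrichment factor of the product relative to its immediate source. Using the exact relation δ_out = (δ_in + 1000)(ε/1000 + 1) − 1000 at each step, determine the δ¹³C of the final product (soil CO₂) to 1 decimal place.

-28.6 permil

step 1: δ = (-9.40 + 1000)·(-2.9/1000 + 1) − 1000 = -12.27 permil
step 2: δ = (-12.27 + 1000)·(-10.4/1000 + 1) − 1000 = -22.55 permil
step 3: δ = (-22.55 + 1000)·(-6.2/1000 + 1) − 1000 = -28.61 permil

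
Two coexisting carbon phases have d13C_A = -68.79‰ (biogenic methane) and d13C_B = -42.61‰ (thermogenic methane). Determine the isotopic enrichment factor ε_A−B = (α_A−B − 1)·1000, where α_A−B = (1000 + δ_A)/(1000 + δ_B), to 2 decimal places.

-27.35‰

α_A−B = (1000 + -68.79) / (1000 + -42.61) = 931.21 / 957.39 = 0.972655
ε_A−B = (0.972655 − 1) × 1000 = -27.345‰
(The approximation ε ≈ δ_A − δ_B would give -26.18‰.)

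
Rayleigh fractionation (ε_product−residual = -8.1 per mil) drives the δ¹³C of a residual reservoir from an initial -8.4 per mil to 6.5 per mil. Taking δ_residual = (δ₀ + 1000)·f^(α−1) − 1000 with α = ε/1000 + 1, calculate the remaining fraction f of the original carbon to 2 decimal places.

α − 1 = ε/1000 = -0.0081
(δ_res + 1000)/(δ₀ + 1000) = (6.5 + 1000)/(-8.4 + 1000) = 1006.5/991.6 = 1.015026
f = 1.015026^(1/-0.0081) = exp(ln(1.015026)/-0.0081) = exp(0.01491/-0.0081)
f = exp(-1.8413) = 0.1586

0.16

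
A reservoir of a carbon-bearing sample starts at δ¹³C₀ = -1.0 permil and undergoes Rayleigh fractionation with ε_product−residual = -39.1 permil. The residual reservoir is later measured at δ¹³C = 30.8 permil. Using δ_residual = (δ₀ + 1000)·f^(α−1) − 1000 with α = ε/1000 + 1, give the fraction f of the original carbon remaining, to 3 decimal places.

0.449

α − 1 = ε/1000 = -0.0391
(δ_res + 1000)/(δ₀ + 1000) = (30.8 + 1000)/(-1.0 + 1000) = 1030.8/999.0 = 1.031832
f = 1.031832^(1/-0.0391) = exp(ln(1.031832)/-0.0391) = exp(0.03134/-0.0391)
f = exp(-0.8014) = 0.4487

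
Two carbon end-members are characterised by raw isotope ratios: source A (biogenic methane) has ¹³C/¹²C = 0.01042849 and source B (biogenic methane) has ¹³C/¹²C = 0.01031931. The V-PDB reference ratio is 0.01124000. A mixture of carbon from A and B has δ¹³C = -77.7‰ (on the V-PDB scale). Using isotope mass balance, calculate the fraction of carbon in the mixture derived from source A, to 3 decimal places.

0.434

δ_A = (0.01042849/0.01124000 − 1)×1000 = (0.927802 − 1)×1000 = -72.198‰
δ_B = (0.01031931/0.01124000 − 1)×1000 = (0.918088 − 1)×1000 = -81.912‰
f_A = (δ_mix − δ_B)/(δ_A − δ_B) = (-77.7 − (-81.912))/(-72.198 − (-81.912))
f_A = 4.212 / 9.714 = 0.4336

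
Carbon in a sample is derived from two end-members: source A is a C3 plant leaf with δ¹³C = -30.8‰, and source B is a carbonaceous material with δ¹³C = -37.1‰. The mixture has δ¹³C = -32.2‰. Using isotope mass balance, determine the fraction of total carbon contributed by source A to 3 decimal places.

0.778

δ_mix = f_A·δ_A + (1 − f_A)·δ_B  ⇒  f_A = (δ_mix − δ_B)/(δ_A − δ_B)
f_A = (-32.2 − (-37.1)) / (-30.8 − (-37.1))
f_A = 4.9 / 6.3 = 0.7778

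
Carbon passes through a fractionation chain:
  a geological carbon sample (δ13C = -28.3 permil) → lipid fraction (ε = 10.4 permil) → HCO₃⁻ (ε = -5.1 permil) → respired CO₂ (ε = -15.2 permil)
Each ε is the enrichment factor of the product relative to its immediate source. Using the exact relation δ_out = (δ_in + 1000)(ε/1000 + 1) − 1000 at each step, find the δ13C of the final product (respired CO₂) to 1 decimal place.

-38.0 permil

step 1: δ = (-28.30 + 1000)·(10.4/1000 + 1) − 1000 = -18.19 permil
step 2: δ = (-18.19 + 1000)·(-5.1/1000 + 1) − 1000 = -23.20 permil
step 3: δ = (-23.20 + 1000)·(-15.2/1000 + 1) − 1000 = -38.05 permil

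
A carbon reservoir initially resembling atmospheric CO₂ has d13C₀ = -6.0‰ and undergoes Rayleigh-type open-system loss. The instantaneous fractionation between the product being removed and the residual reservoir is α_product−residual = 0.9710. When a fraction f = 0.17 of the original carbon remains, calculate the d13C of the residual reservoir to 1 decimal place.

Rayleigh residual: δ_res = (δ₀ + 1000)·f^(α−1) − 1000
α − 1 = -0.02900
f^(α−1) = 0.17^(-0.02900) = 1.052730
δ_res = (-6.0 + 1000) × 1.052730 − 1000 = 1046.414 − 1000 = 46.41‰

46.4‰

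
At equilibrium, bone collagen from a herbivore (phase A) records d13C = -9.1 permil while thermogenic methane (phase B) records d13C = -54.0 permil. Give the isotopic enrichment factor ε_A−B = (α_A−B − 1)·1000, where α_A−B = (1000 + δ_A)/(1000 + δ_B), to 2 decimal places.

47.46 permil

α_A−B = (1000 + -9.1) / (1000 + -54.0) = 990.9 / 946.0 = 1.047463
ε_A−B = (1.047463 − 1) × 1000 = 47.463 permil
(The approximation ε ≈ δ_A − δ_B would give 44.9 permil.)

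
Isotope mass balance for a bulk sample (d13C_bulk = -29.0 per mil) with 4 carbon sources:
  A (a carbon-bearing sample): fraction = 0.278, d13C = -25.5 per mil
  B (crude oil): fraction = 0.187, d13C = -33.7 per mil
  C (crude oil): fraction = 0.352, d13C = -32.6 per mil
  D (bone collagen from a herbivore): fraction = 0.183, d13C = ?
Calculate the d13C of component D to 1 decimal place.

-22.6 per mil

Isotope mass balance: δ_bulk = Σ fᵢ·δᵢ.
-29.0 = 0.278×(-25.5) + 0.187×(-33.7) + 0.352×(-32.6) + 0.183×δ_D
0.183·δ_D = -29.0 − (-24.866) = -4.134
δ_D = -4.134 / 0.183 = -22.59 per mil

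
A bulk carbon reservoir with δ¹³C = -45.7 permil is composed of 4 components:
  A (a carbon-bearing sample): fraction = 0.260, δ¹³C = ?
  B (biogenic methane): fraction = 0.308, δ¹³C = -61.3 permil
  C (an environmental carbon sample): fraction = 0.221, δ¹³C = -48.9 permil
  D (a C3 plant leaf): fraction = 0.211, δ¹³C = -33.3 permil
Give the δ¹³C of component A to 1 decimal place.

Isotope mass balance: δ_bulk = Σ fᵢ·δᵢ.
-45.7 = 0.260×δ_A + 0.308×(-61.3) + 0.221×(-48.9) + 0.211×(-33.3)
0.260·δ_A = -45.7 − (-36.714) = -8.986
δ_A = -8.986 / 0.260 = -34.56 permil

-34.6 permil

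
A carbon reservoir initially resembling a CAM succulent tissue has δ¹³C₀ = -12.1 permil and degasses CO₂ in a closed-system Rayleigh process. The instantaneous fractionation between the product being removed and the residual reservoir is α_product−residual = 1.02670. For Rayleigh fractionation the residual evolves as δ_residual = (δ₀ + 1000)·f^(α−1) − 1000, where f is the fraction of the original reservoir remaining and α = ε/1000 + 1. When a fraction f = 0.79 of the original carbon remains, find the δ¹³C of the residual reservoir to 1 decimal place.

Rayleigh residual: δ_res = (δ₀ + 1000)·f^(α−1) − 1000
α − 1 = 0.02670
f^(α−1) = 0.79^(0.02670) = 0.993726
δ_res = (-12.1 + 1000) × 0.993726 − 1000 = 981.702 − 1000 = -18.30 permil

-18.3 permil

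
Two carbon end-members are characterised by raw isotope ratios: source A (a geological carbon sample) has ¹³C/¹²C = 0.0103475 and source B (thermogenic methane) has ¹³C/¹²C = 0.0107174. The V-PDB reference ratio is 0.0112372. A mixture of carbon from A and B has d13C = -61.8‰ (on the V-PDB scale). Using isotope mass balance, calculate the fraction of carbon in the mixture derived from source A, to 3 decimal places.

δ_A = (0.0103475/0.0112372 − 1)×1000 = (0.920825 − 1)×1000 = -79.175‰
δ_B = (0.0107174/0.0112372 − 1)×1000 = (0.953743 − 1)×1000 = -46.257‰
f_A = (δ_mix − δ_B)/(δ_A − δ_B) = (-61.8 − (-46.257))/(-79.175 − (-46.257))
f_A = -15.543 / -32.917 = 0.4722

0.472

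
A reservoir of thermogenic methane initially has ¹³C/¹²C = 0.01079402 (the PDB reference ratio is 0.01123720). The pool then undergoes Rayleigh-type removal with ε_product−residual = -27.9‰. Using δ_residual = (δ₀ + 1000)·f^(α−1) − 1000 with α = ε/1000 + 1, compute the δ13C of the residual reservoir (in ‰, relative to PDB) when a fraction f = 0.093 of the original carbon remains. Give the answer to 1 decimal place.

26.4‰

δ₀ = (0.01079402/0.01123720 − 1)×1000 = (0.960561 − 1)×1000 = -39.439‰
α − 1 = ε/1000 = -0.0279
f^(α−1) = 0.093^(-0.0279) = 1.068512
δ_res = (-39.439 + 1000) × 1.068512 − 1000 = 1026.371 − 1000 = 26.37‰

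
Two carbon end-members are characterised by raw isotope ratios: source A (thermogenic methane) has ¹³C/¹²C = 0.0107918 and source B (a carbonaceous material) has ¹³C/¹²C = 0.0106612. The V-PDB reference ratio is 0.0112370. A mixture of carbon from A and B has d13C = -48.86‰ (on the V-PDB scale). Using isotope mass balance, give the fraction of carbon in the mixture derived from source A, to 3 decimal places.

0.205

δ_A = (0.0107918/0.0112370 − 1)×1000 = (0.960381 − 1)×1000 = -39.619‰
δ_B = (0.0106612/0.0112370 − 1)×1000 = (0.948759 − 1)×1000 = -51.241‰
f_A = (δ_mix − δ_B)/(δ_A − δ_B) = (-48.86 − (-51.241))/(-39.619 − (-51.241))
f_A = 2.381 / 11.622 = 0.2049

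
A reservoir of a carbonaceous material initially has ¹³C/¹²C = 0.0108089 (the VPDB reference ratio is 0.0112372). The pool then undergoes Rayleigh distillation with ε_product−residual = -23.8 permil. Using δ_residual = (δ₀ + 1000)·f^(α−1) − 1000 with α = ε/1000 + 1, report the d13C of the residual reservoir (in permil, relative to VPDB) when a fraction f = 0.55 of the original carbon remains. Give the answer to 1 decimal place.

δ₀ = (0.0108089/0.0112372 − 1)×1000 = (0.961886 − 1)×1000 = -38.114 permil
α − 1 = ε/1000 = -0.0238
f^(α−1) = 0.55^(-0.0238) = 1.014330
δ_res = (-38.114 + 1000) × 1.014330 − 1000 = 975.670 − 1000 = -24.33 permil

-24.3 permil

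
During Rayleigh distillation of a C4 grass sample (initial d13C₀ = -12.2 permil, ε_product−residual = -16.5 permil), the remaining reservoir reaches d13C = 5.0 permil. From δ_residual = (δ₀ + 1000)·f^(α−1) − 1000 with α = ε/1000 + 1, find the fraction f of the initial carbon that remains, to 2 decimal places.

0.35

α − 1 = ε/1000 = -0.0165
(δ_res + 1000)/(δ₀ + 1000) = (5.0 + 1000)/(-12.2 + 1000) = 1005.0/987.8 = 1.017412
f = 1.017412^(1/-0.0165) = exp(ln(1.017412)/-0.0165) = exp(0.01726/-0.0165)
f = exp(-1.0462) = 0.3513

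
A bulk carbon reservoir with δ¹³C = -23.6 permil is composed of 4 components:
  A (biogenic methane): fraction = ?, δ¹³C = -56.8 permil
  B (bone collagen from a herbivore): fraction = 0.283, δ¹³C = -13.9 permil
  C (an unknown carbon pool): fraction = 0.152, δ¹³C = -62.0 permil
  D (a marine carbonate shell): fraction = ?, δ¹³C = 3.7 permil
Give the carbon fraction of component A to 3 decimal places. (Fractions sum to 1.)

0.204

Let f_A and f_D be the unknown fractions; fractions sum to 1 so f_A + f_D = 0.565.
Mass balance: Σ fᵢ·δᵢ = δ_bulk ⇒ f_A·(-56.8) + f_D·(3.7) = -23.6 − (-13.358) = -10.242
Substitute f_D = 0.565 − f_A:
f_A·(-56.8 − 3.7) = -10.242 − 0.565×(3.7) = -12.333
f_A = -12.333 / -60.5 = 0.2038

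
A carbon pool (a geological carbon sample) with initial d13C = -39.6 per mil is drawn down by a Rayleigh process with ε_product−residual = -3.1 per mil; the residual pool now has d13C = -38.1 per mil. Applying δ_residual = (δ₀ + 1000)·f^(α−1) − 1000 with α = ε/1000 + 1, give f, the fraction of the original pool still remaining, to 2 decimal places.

0.60

α − 1 = ε/1000 = -0.0031
(δ_res + 1000)/(δ₀ + 1000) = (-38.1 + 1000)/(-39.6 + 1000) = 961.9/960.4 = 1.001562
f = 1.001562^(1/-0.0031) = exp(ln(1.001562)/-0.0031) = exp(0.00156/-0.0031)
f = exp(-0.5034) = 0.6045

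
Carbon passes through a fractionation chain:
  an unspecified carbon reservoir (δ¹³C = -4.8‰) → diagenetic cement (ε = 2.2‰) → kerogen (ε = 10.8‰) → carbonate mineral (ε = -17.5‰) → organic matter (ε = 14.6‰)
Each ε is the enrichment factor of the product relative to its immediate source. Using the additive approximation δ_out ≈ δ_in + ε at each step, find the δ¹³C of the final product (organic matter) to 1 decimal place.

5.3‰

step 1: δ ≈ -4.8 + (2.2) = -2.6‰
step 2: δ ≈ -2.6 + (10.8) = 8.2‰
step 3: δ ≈ 8.2 + (-17.5) = -9.3‰
step 4: δ ≈ -9.3 + (14.6) = 5.3‰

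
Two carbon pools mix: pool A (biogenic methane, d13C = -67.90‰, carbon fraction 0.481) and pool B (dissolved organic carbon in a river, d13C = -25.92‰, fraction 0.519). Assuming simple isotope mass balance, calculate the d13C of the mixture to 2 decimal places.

-46.11‰

δ_mix = f_A·δ_A + f_B·δ_B
δ_mix = 0.481 × (-67.90) + 0.519 × (-25.92)
δ_mix = -32.660 + -13.452 = -46.112‰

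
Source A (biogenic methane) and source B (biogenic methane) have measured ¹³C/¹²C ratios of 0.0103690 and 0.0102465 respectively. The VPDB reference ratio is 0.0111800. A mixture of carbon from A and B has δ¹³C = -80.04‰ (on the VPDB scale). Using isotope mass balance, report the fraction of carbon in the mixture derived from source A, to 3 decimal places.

δ_A = (0.0103690/0.0111800 − 1)×1000 = (0.927460 − 1)×1000 = -72.540‰
δ_B = (0.0102465/0.0111800 − 1)×1000 = (0.916503 − 1)×1000 = -83.497‰
f_A = (δ_mix − δ_B)/(δ_A − δ_B) = (-80.04 − (-83.497))/(-72.540 − (-83.497))
f_A = 3.457 / 10.957 = 0.3155

0.316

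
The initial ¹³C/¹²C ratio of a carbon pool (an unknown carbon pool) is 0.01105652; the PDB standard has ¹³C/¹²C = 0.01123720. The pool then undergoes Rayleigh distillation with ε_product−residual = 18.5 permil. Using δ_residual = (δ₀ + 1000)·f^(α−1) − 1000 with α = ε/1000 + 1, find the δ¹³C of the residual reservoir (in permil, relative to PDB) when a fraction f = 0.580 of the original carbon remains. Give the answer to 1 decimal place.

-25.9 permil

δ₀ = (0.01105652/0.01123720 − 1)×1000 = (0.983921 − 1)×1000 = -16.079 permil
α − 1 = ε/1000 = 0.0185
f^(α−1) = 0.580^(0.0185) = 0.989973
δ_res = (-16.079 + 1000) × 0.989973 − 1000 = 974.056 − 1000 = -25.94 permil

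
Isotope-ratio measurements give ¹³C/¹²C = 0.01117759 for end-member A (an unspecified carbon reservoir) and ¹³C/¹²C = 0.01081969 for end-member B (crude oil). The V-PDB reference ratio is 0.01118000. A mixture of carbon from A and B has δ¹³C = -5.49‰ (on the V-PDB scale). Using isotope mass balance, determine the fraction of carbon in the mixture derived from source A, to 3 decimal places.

δ_A = (0.01117759/0.01118000 − 1)×1000 = (0.999784 − 1)×1000 = -0.216‰
δ_B = (0.01081969/0.01118000 − 1)×1000 = (0.967772 − 1)×1000 = -32.228‰
f_A = (δ_mix − δ_B)/(δ_A − δ_B) = (-5.49 − (-32.228))/(-0.216 − (-32.228))
f_A = 26.738 / 32.013 = 0.8352

0.835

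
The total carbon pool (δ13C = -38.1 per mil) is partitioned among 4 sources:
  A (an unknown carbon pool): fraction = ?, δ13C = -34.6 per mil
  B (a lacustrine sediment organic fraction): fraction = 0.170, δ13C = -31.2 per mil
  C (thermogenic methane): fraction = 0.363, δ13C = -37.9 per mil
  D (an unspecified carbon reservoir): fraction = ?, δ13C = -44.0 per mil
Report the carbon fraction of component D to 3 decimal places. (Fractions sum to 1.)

0.306

Let f_D and f_A be the unknown fractions; fractions sum to 1 so f_D + f_A = 0.467.
Mass balance: Σ fᵢ·δᵢ = δ_bulk ⇒ f_D·(-44.0) + f_A·(-34.6) = -38.1 − (-19.062) = -19.038
Substitute f_A = 0.467 − f_D:
f_D·(-44.0 − -34.6) = -19.038 − 0.467×(-34.6) = -2.880
f_D = -2.880 / -9.4 = 0.3064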